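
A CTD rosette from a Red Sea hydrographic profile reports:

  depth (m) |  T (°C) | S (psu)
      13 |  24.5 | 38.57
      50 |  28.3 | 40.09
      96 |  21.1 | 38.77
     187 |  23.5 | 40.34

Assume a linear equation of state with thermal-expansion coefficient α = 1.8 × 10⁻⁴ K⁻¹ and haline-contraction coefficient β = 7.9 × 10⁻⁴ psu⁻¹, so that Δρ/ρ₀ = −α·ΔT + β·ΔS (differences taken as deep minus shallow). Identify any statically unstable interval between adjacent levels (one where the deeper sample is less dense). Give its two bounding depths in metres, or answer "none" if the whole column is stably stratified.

none

Evaluate Δρ/ρ₀ = −αΔT + βΔS across each adjacent pair:
  13–50 m: −αΔT+βΔS = −(1.8 × 10⁻⁴)(+3.8)+(7.9 × 10⁻⁴)(+1.52) = 5.2 × 10⁻⁴ → stable
  50–96 m: −αΔT+βΔS = −(1.8 × 10⁻⁴)(-7.2)+(7.9 × 10⁻⁴)(-1.32) = 2.5 × 10⁻⁴ → stable
  96–187 m: −αΔT+βΔS = −(1.8 × 10⁻⁴)(+2.4)+(7.9 × 10⁻⁴)(+1.57) = 8.1 × 10⁻⁴ → stable
Every interval has Δρ > 0: the column is stably stratified throughout.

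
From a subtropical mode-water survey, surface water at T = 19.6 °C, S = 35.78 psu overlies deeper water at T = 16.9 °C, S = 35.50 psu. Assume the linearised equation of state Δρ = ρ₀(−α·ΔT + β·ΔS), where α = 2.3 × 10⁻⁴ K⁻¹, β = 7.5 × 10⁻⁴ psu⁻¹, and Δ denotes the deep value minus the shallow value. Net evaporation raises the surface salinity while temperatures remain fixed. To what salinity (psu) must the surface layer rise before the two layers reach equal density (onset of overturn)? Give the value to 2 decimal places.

36.33 psu

Neutral buoyancy requires −α(T_deep − T_surf) + β(S_deep − S_surf′) = 0.
S_surf′ = S_deep − (α/β)·ΔT = 35.50 − (2.3 × 10⁻⁴/7.5 × 10⁻⁴)·(-2.7) = 36.3280 psu.
Increase required: 36.3280 − 35.78 = 0.5480 psu.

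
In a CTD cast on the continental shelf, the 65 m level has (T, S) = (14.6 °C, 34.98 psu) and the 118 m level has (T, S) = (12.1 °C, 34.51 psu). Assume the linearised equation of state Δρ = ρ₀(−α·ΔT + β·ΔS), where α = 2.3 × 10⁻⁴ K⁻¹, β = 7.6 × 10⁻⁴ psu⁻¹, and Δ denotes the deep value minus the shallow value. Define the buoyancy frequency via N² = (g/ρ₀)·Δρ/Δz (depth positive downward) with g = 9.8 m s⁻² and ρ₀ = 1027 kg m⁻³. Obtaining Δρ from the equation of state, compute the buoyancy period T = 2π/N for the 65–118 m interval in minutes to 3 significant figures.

ΔT = -2.5 K, ΔS = -0.47 psu (deep − shallow).
Δρ/ρ₀ = −αΔT + βΔS = 5.75 × 10⁻⁴ − 3.572 × 10⁻⁴ = 2.178 × 10⁻⁴, so Δρ ≈ 0.2237 kg m⁻³.
N² = (g/ρ₀)·Δρ/Δz = g·(Δρ/ρ₀)/Δz = 9.8 × 2.178 × 10⁻⁴ / 53 = 4.0272 × 10⁻⁵ s⁻².
N = √(4.0272 × 10⁻⁵) = 6.3460 × 10⁻³ rad s⁻¹ → T = 2π/N = 990.10 s = 16.502 min ≈ 16.5 min.

16.5 min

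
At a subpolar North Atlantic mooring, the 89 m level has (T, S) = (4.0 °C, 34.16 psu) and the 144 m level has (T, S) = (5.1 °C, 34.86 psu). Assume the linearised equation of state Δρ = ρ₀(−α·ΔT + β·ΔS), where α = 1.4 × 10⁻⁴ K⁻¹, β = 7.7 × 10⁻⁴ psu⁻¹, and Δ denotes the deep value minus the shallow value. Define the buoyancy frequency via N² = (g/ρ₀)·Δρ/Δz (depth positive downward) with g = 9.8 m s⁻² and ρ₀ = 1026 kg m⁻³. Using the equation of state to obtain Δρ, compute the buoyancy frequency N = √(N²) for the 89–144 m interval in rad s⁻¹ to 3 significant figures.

8.28 × 10⁻³ rad s⁻¹

ΔT = +1.1 K, ΔS = +0.70 psu (deep − shallow).
Δρ/ρ₀ = −αΔT + βΔS = -1.54 × 10⁻⁴ + 5.39 × 10⁻⁴ = 3.85 × 10⁻⁴, so Δρ ≈ 0.3950 kg m⁻³.
N² = (g/ρ₀)·Δρ/Δz = g·(Δρ/ρ₀)/Δz = 9.8 × 3.85 × 10⁻⁴ / 55 = 6.8600 × 10⁻⁵ s⁻².
N = √(6.8600 × 10⁻⁵) = 8.2825 × 10⁻³ rad s⁻¹ ≈ 8.28 × 10⁻³ rad s⁻¹.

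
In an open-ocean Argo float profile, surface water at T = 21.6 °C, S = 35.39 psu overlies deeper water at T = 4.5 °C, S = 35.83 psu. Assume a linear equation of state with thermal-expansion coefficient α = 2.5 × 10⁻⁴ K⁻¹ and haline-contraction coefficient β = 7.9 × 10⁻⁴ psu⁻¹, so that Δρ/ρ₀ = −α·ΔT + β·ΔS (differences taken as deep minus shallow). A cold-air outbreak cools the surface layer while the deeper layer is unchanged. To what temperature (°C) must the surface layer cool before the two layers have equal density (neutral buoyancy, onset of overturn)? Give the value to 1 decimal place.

3.1 °C

Neutral buoyancy requires Δρ = 0, i.e. −α(T_deep − T_surf′) + β(S_deep − S_surf) = 0.
T_surf′ = T_deep − (β/α)·ΔS = 4.5 − (7.9 × 10⁻⁴/2.5 × 10⁻⁴)·(+0.44) = 3.110 °C.
Cooling required: 21.6 − (3.110) = 18.490 °C.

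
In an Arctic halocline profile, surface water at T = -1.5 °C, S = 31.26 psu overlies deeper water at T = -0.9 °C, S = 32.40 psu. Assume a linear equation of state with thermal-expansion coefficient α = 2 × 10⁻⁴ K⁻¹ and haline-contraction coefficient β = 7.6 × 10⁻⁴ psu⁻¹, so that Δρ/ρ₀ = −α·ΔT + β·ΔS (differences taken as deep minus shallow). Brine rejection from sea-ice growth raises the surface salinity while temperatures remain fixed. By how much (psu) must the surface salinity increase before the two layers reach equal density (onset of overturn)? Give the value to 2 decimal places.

0.98 psu

Neutral buoyancy requires −α(T_deep − T_surf) + β(S_deep − S_surf′) = 0.
S_surf′ = S_deep − (α/β)·ΔT = 32.40 − (2 × 10⁻⁴/7.6 × 10⁻⁴)·(+0.6) = 32.2421 psu.
Increase required: 32.2421 − 31.26 = 0.9821 psu.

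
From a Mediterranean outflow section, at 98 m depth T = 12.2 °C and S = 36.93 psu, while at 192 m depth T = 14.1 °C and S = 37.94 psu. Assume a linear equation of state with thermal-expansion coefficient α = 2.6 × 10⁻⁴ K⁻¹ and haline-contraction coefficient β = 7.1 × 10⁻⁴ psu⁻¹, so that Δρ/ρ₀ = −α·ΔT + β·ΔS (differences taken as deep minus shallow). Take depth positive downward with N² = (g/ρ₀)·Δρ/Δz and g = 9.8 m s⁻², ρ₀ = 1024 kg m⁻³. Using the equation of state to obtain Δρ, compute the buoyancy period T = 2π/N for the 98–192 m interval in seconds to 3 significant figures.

1.30 × 10³ s

ΔT = +1.9 K, ΔS = +1.01 psu (deep − shallow).
Δρ/ρ₀ = −αΔT + βΔS = -4.94 × 10⁻⁴ + 7.171 × 10⁻⁴ = 2.231 × 10⁻⁴, so Δρ ≈ 0.2285 kg m⁻³.
N² = (g/ρ₀)·Δρ/Δz = g·(Δρ/ρ₀)/Δz = 9.8 × 2.231 × 10⁻⁴ / 94 = 2.3259 × 10⁻⁵ s⁻².
N = √(2.3259 × 10⁻⁵) = 4.8228 × 10⁻³ rad s⁻¹ → T = 2π/N = 1.3028 × 10³ s ≈ 1.30 × 10³ s.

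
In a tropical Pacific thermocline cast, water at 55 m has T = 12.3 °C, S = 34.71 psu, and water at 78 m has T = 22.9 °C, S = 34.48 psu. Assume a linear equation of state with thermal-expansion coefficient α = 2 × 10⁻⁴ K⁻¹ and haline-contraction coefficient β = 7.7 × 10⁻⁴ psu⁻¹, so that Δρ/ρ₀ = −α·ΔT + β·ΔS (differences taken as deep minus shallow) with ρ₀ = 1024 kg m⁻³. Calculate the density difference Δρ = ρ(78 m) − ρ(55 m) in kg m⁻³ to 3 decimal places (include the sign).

-2.352 kg m⁻³

ΔT = +10.6 K, ΔS = -0.23 psu (deep − shallow).
Δρ/ρ₀ = −(2 × 10⁻⁴)(+10.6) + (7.7 × 10⁻⁴)(-0.23) = -2.2971 × 10⁻³.
Δρ = 1024 × (-2.2971 × 10⁻³) = -2.352 kg m⁻³.
Negative Δρ: lighter below, statically unstable.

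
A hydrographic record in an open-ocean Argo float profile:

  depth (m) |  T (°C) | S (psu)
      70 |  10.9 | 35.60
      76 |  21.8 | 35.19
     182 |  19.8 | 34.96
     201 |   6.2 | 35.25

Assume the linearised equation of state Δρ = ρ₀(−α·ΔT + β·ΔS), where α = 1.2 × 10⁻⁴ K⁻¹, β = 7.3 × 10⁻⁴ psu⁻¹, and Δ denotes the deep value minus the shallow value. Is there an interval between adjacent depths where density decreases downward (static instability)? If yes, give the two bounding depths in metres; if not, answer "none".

Evaluate Δρ/ρ₀ = −αΔT + βΔS across each adjacent pair:
  70–76 m: −αΔT+βΔS = −(1.2 × 10⁻⁴)(+10.9)+(7.3 × 10⁻⁴)(-0.41) = -1.6 × 10⁻³ → UNSTABLE
  76–182 m: −αΔT+βΔS = −(1.2 × 10⁻⁴)(-2.0)+(7.3 × 10⁻⁴)(-0.23) = 7.2 × 10⁻⁵ → stable
  182–201 m: −αΔT+βΔS = −(1.2 × 10⁻⁴)(-13.6)+(7.3 × 10⁻⁴)(+0.29) = 1.8 × 10⁻³ → stable
The 70–76 m interval has Δρ < 0: lighter water underlies denser water.

70–76 m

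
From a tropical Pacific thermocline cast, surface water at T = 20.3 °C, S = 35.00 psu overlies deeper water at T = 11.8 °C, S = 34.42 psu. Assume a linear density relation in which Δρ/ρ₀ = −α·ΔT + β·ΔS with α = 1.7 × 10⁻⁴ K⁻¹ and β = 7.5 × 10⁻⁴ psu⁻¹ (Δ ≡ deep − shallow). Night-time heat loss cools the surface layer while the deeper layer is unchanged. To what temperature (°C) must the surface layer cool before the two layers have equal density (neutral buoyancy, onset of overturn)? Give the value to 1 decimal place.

14.4 °C

Neutral buoyancy requires Δρ = 0, i.e. −α(T_deep − T_surf′) + β(S_deep − S_surf) = 0.
T_surf′ = T_deep − (β/α)·ΔS = 11.8 − (7.5 × 10⁻⁴/1.7 × 10⁻⁴)·(-0.58) = 14.359 °C.
Cooling required: 20.3 − (14.359) = 5.941 °C.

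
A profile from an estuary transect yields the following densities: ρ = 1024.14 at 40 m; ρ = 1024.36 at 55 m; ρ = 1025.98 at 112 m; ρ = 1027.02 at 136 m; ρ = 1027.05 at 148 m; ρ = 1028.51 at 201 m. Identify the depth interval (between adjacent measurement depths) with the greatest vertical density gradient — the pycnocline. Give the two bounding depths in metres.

Compute the density gradient over each adjacent pair:
  40–55 m: Δρ/Δz = 0.22/15 = 0.015 kg m⁻⁴
  55–112 m: Δρ/Δz = 1.62/57 = 0.028 kg m⁻⁴
  112–136 m: Δρ/Δz = 1.04/24 = 0.043 kg m⁻⁴
  136–148 m: Δρ/Δz = 0.03/12 = 2.5 × 10⁻³ kg m⁻⁴
  148–201 m: Δρ/Δz = 1.46/53 = 0.028 kg m⁻⁴
The largest gradient is in the 112–136 m interval — the pycnocline.

112–136 m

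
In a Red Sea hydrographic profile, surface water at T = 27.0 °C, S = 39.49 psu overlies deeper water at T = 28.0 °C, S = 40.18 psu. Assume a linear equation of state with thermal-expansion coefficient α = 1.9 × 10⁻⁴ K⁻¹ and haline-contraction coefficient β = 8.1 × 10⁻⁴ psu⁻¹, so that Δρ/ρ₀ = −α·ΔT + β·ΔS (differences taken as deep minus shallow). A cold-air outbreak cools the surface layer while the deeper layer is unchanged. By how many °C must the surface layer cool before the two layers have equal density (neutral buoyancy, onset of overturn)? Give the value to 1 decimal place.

1.9 °C

Neutral buoyancy requires Δρ = 0, i.e. −α(T_deep − T_surf′) + β(S_deep − S_surf) = 0.
T_surf′ = T_deep − (β/α)·ΔS = 28.0 − (8.1 × 10⁻⁴/1.9 × 10⁻⁴)·(+0.69) = 25.058 °C.
Cooling required: 27.0 − (25.058) = 1.942 °C.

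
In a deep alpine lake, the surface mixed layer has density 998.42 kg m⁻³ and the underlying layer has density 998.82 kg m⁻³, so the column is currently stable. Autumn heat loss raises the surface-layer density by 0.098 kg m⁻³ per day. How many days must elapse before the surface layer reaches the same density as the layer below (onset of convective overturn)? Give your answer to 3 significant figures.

4.08 days

Density deficit of the surface layer: 998.82 − 998.42 = 0.4 kg m⁻³.
Required change = 0.4 / 0.098 = 4.08 days.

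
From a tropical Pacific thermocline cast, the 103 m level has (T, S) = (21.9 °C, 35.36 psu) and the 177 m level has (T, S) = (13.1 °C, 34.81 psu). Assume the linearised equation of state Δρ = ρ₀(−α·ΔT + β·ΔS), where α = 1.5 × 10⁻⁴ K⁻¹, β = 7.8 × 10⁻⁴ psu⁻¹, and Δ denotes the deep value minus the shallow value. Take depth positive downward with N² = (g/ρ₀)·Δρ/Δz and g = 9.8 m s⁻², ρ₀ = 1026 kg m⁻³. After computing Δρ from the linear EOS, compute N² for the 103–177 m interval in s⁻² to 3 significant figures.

ΔT = -8.8 K, ΔS = -0.55 psu (deep − shallow).
Δρ/ρ₀ = −αΔT + βΔS = 1.32 × 10⁻³ − 4.29 × 10⁻⁴ = 8.91 × 10⁻⁴, so Δρ ≈ 0.9142 kg m⁻³.
N² = (g/ρ₀)·Δρ/Δz = g·(Δρ/ρ₀)/Δz = 9.8 × 8.91 × 10⁻⁴ / 74 = 1.1800 × 10⁻⁴ s⁻² ≈ 1.18 × 10⁻⁴ s⁻².

1.18 × 10⁻⁴ s⁻²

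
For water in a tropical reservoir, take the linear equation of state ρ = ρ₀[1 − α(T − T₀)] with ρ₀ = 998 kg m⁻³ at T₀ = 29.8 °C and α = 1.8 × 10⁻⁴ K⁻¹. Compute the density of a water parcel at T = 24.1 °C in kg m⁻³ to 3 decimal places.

999.024 kg m⁻³

T − T₀ = -5.7 K.
Bracket = 1 − α·(-5.7) = 1 + (1.026 × 10⁻³) = 1.0010260.
ρ = 998 × 1.0010260 = 999.024 kg m⁻³.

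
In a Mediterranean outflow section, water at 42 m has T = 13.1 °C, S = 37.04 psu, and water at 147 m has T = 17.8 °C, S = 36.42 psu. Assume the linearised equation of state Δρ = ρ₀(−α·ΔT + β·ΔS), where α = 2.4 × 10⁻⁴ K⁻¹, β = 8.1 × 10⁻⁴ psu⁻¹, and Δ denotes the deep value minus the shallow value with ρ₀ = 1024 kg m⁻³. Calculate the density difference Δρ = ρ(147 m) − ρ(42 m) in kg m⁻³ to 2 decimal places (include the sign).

-1.67 kg m⁻³

ΔT = +4.7 K, ΔS = -0.62 psu (deep − shallow).
Δρ/ρ₀ = −(2.4 × 10⁻⁴)(+4.7) + (8.1 × 10⁻⁴)(-0.62) = -1.6302 × 10⁻³.
Δρ = 1024 × (-1.6302 × 10⁻³) = -1.67 kg m⁻³.
Negative Δρ: lighter below, statically unstable.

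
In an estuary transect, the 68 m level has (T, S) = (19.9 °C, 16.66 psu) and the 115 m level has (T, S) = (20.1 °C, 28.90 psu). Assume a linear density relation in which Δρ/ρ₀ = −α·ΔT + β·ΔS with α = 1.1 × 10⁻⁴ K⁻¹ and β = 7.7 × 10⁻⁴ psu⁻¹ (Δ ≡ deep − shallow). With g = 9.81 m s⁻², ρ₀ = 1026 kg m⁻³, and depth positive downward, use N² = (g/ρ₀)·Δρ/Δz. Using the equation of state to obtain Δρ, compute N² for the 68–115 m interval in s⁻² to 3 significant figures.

ΔT = +0.2 K, ΔS = +12.24 psu (deep − shallow).
Δρ/ρ₀ = −αΔT + βΔS = -2.20 × 10⁻⁵ + 9.4248 × 10⁻³ = 9.4028 × 10⁻³, so Δρ ≈ 9.647 kg m⁻³.
N² = (g/ρ₀)·Δρ/Δz = g·(Δρ/ρ₀)/Δz = 9.81 × 9.4028 × 10⁻³ / 47 = 1.9626 × 10⁻³ s⁻² ≈ 1.96 × 10⁻³ s⁻².

1.96 × 10⁻³ s⁻²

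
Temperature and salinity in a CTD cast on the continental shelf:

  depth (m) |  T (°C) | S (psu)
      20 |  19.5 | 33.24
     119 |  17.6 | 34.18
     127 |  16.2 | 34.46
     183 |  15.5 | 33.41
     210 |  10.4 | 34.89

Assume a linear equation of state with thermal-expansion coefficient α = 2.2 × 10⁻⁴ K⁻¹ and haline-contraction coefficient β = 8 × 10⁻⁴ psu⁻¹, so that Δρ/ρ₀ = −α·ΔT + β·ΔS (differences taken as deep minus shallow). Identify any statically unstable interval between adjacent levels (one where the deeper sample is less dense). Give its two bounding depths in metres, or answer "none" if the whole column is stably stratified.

Evaluate Δρ/ρ₀ = −αΔT + βΔS across each adjacent pair:
  20–119 m: −αΔT+βΔS = −(2.2 × 10⁻⁴)(-1.9)+(8 × 10⁻⁴)(+0.94) = 1.2 × 10⁻³ → stable
  119–127 m: −αΔT+βΔS = −(2.2 × 10⁻⁴)(-1.4)+(8 × 10⁻⁴)(+0.28) = 5.3 × 10⁻⁴ → stable
  127–183 m: −αΔT+βΔS = −(2.2 × 10⁻⁴)(-0.7)+(8 × 10⁻⁴)(-1.05) = -6.9 × 10⁻⁴ → UNSTABLE
  183–210 m: −αΔT+βΔS = −(2.2 × 10⁻⁴)(-5.1)+(8 × 10⁻⁴)(+1.48) = 2.3 × 10⁻³ → stable
The 127–183 m interval has Δρ < 0: lighter water underlies denser water.

127–183 m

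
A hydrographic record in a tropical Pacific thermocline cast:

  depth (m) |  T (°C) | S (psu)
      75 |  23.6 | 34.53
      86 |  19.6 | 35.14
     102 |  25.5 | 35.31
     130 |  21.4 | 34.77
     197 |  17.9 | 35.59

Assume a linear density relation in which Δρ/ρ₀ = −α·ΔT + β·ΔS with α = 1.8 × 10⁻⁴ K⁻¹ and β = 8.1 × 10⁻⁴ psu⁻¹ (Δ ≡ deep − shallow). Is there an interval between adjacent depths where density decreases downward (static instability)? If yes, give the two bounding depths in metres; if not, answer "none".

86–102 m

Evaluate Δρ/ρ₀ = −αΔT + βΔS across each adjacent pair:
  75–86 m: −αΔT+βΔS = −(1.8 × 10⁻⁴)(-4.0)+(8.1 × 10⁻⁴)(+0.61) = 1.2 × 10⁻³ → stable
  86–102 m: −αΔT+βΔS = −(1.8 × 10⁻⁴)(+5.9)+(8.1 × 10⁻⁴)(+0.17) = -9.2 × 10⁻⁴ → UNSTABLE
  102–130 m: −αΔT+βΔS = −(1.8 × 10⁻⁴)(-4.1)+(8.1 × 10⁻⁴)(-0.54) = 3.0 × 10⁻⁴ → stable
  130–197 m: −αΔT+βΔS = −(1.8 × 10⁻⁴)(-3.5)+(8.1 × 10⁻⁴)(+0.82) = 1.3 × 10⁻³ → stable
The 86–102 m interval has Δρ < 0: lighter water underlies denser water.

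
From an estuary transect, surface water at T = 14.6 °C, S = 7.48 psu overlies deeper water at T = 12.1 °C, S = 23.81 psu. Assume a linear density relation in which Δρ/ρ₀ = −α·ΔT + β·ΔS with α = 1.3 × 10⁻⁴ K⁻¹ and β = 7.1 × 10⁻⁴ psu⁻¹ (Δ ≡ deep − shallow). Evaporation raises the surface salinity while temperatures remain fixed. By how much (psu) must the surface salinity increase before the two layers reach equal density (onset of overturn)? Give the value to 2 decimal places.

Neutral buoyancy requires −α(T_deep − T_surf) + β(S_deep − S_surf′) = 0.
S_surf′ = S_deep − (α/β)·ΔT = 23.81 − (1.3 × 10⁻⁴/7.1 × 10⁻⁴)·(-2.5) = 24.2677 psu.
Increase required: 24.2677 − 7.48 = 16.7877 psu.

16.79 psu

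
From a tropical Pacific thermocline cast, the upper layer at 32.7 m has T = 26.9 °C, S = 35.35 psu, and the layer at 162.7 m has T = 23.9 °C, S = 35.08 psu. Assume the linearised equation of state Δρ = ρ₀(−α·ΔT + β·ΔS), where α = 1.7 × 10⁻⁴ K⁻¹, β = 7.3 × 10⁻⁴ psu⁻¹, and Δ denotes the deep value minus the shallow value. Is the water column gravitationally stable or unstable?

stable

ΔT = 23.9 − 26.9 = -3.0 K and ΔS = 35.08 − 35.35 = -0.27 psu (deep − shallow).
−αΔT = 5.10 × 10⁻⁴; βΔS = -1.971 × 10⁻⁴; sum Δρ/ρ₀ = 3.129 × 10⁻⁴.
Δρ/ρ₀ > 0, so Δρ > 0: deeper water is denser → statically stable.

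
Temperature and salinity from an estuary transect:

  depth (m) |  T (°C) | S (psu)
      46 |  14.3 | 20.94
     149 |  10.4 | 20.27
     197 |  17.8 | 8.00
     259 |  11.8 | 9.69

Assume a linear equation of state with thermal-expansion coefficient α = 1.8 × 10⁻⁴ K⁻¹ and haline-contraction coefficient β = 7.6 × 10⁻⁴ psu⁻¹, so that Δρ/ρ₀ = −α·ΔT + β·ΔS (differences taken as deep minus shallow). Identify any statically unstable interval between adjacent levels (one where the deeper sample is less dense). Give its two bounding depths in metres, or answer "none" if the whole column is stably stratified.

149–197 m

Evaluate Δρ/ρ₀ = −αΔT + βΔS across each adjacent pair:
  46–149 m: −αΔT+βΔS = −(1.8 × 10⁻⁴)(-3.9)+(7.6 × 10⁻⁴)(-0.67) = 1.9 × 10⁻⁴ → stable
  149–197 m: −αΔT+βΔS = −(1.8 × 10⁻⁴)(+7.4)+(7.6 × 10⁻⁴)(-12.27) = -0.011 → UNSTABLE
  197–259 m: −αΔT+βΔS = −(1.8 × 10⁻⁴)(-6.0)+(7.6 × 10⁻⁴)(+1.69) = 2.4 × 10⁻³ → stable
The 149–197 m interval has Δρ < 0: lighter water underlies denser water.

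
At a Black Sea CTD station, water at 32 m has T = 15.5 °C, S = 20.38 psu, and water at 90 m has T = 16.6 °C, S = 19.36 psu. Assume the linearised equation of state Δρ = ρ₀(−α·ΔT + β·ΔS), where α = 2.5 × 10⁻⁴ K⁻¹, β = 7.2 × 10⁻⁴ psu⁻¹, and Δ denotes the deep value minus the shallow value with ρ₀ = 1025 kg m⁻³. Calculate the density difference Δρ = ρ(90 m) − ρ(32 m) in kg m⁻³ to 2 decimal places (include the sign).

-1.03 kg m⁻³

ΔT = +1.1 K, ΔS = -1.02 psu (deep − shallow).
Δρ/ρ₀ = −(2.5 × 10⁻⁴)(+1.1) + (7.2 × 10⁻⁴)(-1.02) = -1.0094 × 10⁻³.
Δρ = 1025 × (-1.0094 × 10⁻³) = -1.03 kg m⁻³.
Negative Δρ: lighter below, statically unstable.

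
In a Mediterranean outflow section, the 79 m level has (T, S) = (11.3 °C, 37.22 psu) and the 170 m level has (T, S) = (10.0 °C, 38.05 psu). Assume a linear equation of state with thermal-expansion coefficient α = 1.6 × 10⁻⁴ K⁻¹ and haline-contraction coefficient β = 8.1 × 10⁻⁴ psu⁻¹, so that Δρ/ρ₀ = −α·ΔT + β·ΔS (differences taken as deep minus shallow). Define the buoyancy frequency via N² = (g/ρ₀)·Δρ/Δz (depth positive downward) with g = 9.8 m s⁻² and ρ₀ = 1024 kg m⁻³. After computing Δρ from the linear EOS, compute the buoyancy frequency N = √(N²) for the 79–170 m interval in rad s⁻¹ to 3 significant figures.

ΔT = -1.3 K, ΔS = +0.83 psu (deep − shallow).
Δρ/ρ₀ = −αΔT + βΔS = 2.08 × 10⁻⁴ + 6.723 × 10⁻⁴ = 8.803 × 10⁻⁴, so Δρ ≈ 0.9014 kg m⁻³.
N² = (g/ρ₀)·Δρ/Δz = g·(Δρ/ρ₀)/Δz = 9.8 × 8.803 × 10⁻⁴ / 91 = 9.4802 × 10⁻⁵ s⁻².
N = √(9.4802 × 10⁻⁵) = 9.7366 × 10⁻³ rad s⁻¹ ≈ 9.74 × 10⁻³ rad s⁻¹.

9.74 × 10⁻³ rad s⁻¹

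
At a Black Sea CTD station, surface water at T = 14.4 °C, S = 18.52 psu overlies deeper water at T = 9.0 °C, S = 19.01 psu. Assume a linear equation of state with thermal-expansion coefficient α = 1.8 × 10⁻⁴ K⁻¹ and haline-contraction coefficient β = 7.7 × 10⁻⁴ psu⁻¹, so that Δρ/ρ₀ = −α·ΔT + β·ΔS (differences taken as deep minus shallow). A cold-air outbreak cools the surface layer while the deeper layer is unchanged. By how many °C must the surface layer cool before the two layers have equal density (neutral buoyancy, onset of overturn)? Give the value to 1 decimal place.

Neutral buoyancy requires Δρ = 0, i.e. −α(T_deep − T_surf′) + β(S_deep − S_surf) = 0.
T_surf′ = T_deep − (β/α)·ΔS = 9.0 − (7.7 × 10⁻⁴/1.8 × 10⁻⁴)·(+0.49) = 6.904 °C.
Cooling required: 14.4 − (6.904) = 7.496 °C.

7.5 °C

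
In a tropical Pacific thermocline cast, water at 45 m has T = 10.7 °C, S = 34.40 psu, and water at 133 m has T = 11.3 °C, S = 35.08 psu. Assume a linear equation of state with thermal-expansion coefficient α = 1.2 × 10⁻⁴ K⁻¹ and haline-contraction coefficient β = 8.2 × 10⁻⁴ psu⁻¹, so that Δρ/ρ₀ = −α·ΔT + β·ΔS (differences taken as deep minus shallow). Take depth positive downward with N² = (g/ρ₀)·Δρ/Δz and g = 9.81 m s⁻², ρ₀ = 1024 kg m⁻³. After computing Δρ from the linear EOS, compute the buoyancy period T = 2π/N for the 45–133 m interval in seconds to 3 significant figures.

854 s

ΔT = +0.6 K, ΔS = +0.68 psu (deep − shallow).
Δρ/ρ₀ = −αΔT + βΔS = -7.20 × 10⁻⁵ + 5.576 × 10⁻⁴ = 4.856 × 10⁻⁴, so Δρ ≈ 0.4973 kg m⁻³.
N² = (g/ρ₀)·Δρ/Δz = g·(Δρ/ρ₀)/Δz = 9.81 × 4.856 × 10⁻⁴ / 88 = 5.4133 × 10⁻⁵ s⁻².
N = √(5.4133 × 10⁻⁵) = 7.3575 × 10⁻³ rad s⁻¹ → T = 2π/N = 853.98 s ≈ 854 s.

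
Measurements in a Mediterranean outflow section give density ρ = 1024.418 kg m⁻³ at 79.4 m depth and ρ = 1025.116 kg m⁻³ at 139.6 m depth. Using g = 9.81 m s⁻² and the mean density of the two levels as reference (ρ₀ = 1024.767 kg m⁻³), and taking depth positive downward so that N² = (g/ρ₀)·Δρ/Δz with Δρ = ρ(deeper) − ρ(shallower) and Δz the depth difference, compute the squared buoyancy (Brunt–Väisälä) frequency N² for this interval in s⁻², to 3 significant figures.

Δρ = 1025.116 − 1024.418 = 0.698 kg m⁻³ over Δz = 139.6 − 79.4 = 60.2 m.
N² = (9.81/1024.767) × (0.698/60.2) = 1.1099 × 10⁻⁴ s⁻² ≈ 1.11 × 10⁻⁴ s⁻².

1.11 × 10⁻⁴ s⁻²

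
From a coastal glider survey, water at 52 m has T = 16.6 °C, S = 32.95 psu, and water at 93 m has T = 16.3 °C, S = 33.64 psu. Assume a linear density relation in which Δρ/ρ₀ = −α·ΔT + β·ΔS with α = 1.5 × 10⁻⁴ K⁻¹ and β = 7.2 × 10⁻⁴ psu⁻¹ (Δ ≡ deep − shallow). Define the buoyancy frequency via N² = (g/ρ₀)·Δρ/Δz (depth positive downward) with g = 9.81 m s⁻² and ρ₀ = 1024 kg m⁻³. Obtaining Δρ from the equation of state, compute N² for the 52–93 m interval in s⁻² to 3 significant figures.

ΔT = -0.3 K, ΔS = +0.69 psu (deep − shallow).
Δρ/ρ₀ = −αΔT + βΔS = 4.50 × 10⁻⁵ + 4.968 × 10⁻⁴ = 5.418 × 10⁻⁴, so Δρ ≈ 0.5548 kg m⁻³.
N² = (g/ρ₀)·Δρ/Δz = g·(Δρ/ρ₀)/Δz = 9.81 × 5.418 × 10⁻⁴ / 41 = 1.2964 × 10⁻⁴ s⁻² ≈ 1.30 × 10⁻⁴ s⁻².

1.30 × 10⁻⁴ s⁻²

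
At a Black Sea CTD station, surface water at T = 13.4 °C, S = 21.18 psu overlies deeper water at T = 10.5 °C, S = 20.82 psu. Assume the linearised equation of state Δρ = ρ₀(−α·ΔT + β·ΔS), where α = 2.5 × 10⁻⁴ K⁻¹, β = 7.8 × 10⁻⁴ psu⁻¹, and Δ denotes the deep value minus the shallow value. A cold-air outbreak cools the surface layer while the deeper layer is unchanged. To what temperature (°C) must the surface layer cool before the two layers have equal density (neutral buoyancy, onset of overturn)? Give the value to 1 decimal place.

11.6 °C

Neutral buoyancy requires Δρ = 0, i.e. −α(T_deep − T_surf′) + β(S_deep − S_surf) = 0.
T_surf′ = T_deep − (β/α)·ΔS = 10.5 − (7.8 × 10⁻⁴/2.5 × 10⁻⁴)·(-0.36) = 11.623 °C.
Cooling required: 13.4 − (11.623) = 1.777 °C.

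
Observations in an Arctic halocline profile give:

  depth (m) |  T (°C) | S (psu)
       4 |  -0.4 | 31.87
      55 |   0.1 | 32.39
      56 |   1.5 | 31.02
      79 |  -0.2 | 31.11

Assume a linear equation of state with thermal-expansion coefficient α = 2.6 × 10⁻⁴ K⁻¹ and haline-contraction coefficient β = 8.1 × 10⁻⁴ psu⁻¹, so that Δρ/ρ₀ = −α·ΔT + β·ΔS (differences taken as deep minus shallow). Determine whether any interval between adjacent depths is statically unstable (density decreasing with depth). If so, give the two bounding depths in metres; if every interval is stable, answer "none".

Evaluate Δρ/ρ₀ = −αΔT + βΔS across each adjacent pair:
  4–55 m: −αΔT+βΔS = −(2.6 × 10⁻⁴)(+0.5)+(8.1 × 10⁻⁴)(+0.52) = 2.9 × 10⁻⁴ → stable
  55–56 m: −αΔT+βΔS = −(2.6 × 10⁻⁴)(+1.4)+(8.1 × 10⁻⁴)(-1.37) = -1.5 × 10⁻³ → UNSTABLE
  56–79 m: −αΔT+βΔS = −(2.6 × 10⁻⁴)(-1.7)+(8.1 × 10⁻⁴)(+0.09) = 5.1 × 10⁻⁴ → stable
The 55–56 m interval has Δρ < 0: lighter water underlies denser water.

55–56 m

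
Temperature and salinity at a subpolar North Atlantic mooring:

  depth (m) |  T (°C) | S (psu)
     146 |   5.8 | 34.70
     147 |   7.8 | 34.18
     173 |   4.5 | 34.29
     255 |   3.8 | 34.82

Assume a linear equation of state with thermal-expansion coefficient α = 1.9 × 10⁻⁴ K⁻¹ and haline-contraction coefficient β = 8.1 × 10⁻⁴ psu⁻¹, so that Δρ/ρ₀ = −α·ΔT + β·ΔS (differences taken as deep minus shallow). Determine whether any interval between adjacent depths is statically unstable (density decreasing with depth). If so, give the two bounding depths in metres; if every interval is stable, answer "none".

Evaluate Δρ/ρ₀ = −αΔT + βΔS across each adjacent pair:
  146–147 m: −αΔT+βΔS = −(1.9 × 10⁻⁴)(+2.0)+(8.1 × 10⁻⁴)(-0.52) = -8.0 × 10⁻⁴ → UNSTABLE
  147–173 m: −αΔT+βΔS = −(1.9 × 10⁻⁴)(-3.3)+(8.1 × 10⁻⁴)(+0.11) = 7.2 × 10⁻⁴ → stable
  173–255 m: −αΔT+βΔS = −(1.9 × 10⁻⁴)(-0.7)+(8.1 × 10⁻⁴)(+0.53) = 5.6 × 10⁻⁴ → stable
The 146–147 m interval has Δρ < 0: lighter water underlies denser water.

146–147 m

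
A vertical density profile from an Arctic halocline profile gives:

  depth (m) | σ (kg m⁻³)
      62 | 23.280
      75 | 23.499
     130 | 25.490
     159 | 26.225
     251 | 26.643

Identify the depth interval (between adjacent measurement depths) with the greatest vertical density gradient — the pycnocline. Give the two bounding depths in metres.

Compute the density gradient over each adjacent pair:
  62–75 m: Δρ/Δz = 0.219/13 = 0.017 kg m⁻⁴
  75–130 m: Δρ/Δz = 1.991/55 = 0.036 kg m⁻⁴
  130–159 m: Δρ/Δz = 0.735/29 = 0.025 kg m⁻⁴
  159–251 m: Δρ/Δz = 0.418/92 = 4.5 × 10⁻³ kg m⁻⁴
The largest gradient is in the 75–130 m interval — the pycnocline.

75–130 m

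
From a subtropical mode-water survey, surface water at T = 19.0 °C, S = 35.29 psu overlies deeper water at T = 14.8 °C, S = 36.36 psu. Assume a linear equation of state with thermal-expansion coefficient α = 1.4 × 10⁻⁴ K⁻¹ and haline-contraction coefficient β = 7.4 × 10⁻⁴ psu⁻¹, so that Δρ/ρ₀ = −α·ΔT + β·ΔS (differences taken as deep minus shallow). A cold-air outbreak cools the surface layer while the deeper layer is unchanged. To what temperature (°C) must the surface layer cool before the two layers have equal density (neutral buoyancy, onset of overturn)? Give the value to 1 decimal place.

9.1 °C

Neutral buoyancy requires Δρ = 0, i.e. −α(T_deep − T_surf′) + β(S_deep − S_surf) = 0.
T_surf′ = T_deep − (β/α)·ΔS = 14.8 − (7.4 × 10⁻⁴/1.4 × 10⁻⁴)·(+1.07) = 9.144 °C.
Cooling required: 19.0 − (9.144) = 9.856 °C.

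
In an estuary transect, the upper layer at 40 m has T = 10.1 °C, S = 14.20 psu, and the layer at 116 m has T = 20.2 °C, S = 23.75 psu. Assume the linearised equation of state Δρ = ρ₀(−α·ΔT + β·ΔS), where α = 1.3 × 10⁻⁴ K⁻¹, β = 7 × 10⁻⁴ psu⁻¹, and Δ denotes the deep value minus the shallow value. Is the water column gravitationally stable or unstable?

stable

ΔT = 20.2 − 10.1 = +10.1 K and ΔS = 23.75 − 14.20 = +9.55 psu (deep − shallow).
−αΔT = -1.313 × 10⁻³; βΔS = 6.685 × 10⁻³; sum Δρ/ρ₀ = 5.372 × 10⁻³.
Δρ/ρ₀ > 0, so Δρ > 0: deeper water is denser → statically stable.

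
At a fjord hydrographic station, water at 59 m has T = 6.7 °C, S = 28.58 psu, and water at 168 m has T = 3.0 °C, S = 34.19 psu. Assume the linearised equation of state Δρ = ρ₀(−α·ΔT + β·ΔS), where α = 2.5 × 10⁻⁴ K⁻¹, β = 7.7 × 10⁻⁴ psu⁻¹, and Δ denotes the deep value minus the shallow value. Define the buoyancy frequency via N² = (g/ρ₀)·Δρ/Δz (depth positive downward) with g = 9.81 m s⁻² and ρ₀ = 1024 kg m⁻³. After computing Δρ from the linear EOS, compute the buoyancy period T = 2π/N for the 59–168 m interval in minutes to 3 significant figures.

ΔT = -3.7 K, ΔS = +5.61 psu (deep − shallow).
Δρ/ρ₀ = −αΔT + βΔS = 9.25 × 10⁻⁴ + 4.3197 × 10⁻³ = 5.2447 × 10⁻³, so Δρ ≈ 5.371 kg m⁻³.
N² = (g/ρ₀)·Δρ/Δz = g·(Δρ/ρ₀)/Δz = 9.81 × 5.2447 × 10⁻³ / 109 = 4.7202 × 10⁻⁴ s⁻².
N = √(4.7202 × 10⁻⁴) = 0.021726 rad s⁻¹ → T = 2π/N = 289.20 s = 4.8200 min ≈ 4.82 min.

4.82 min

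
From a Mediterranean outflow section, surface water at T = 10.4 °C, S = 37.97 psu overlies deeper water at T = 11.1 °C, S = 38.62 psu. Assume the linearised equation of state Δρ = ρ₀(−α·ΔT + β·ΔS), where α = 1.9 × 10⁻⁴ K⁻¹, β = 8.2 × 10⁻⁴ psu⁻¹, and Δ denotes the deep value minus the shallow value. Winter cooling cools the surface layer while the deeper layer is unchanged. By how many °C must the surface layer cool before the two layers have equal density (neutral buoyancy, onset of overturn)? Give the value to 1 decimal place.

2.1 °C

Neutral buoyancy requires Δρ = 0, i.e. −α(T_deep − T_surf′) + β(S_deep − S_surf) = 0.
T_surf′ = T_deep − (β/α)·ΔS = 11.1 − (8.2 × 10⁻⁴/1.9 × 10⁻⁴)·(+0.65) = 8.295 °C.
Cooling required: 10.4 − (8.295) = 2.105 °C.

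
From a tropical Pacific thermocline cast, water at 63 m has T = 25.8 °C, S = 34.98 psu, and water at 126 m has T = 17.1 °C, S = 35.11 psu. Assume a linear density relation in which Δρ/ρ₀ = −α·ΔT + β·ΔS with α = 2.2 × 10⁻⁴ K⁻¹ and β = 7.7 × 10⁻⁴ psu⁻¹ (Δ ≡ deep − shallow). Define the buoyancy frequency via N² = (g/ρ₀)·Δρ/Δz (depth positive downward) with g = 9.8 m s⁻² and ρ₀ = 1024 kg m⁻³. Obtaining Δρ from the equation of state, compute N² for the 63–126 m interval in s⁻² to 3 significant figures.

ΔT = -8.7 K, ΔS = +0.13 psu (deep − shallow).
Δρ/ρ₀ = −αΔT + βΔS = 1.914 × 10⁻³ + 1.001 × 10⁻⁴ = 2.0141 × 10⁻³, so Δρ ≈ 2.062 kg m⁻³.
N² = (g/ρ₀)·Δρ/Δz = g·(Δρ/ρ₀)/Δz = 9.8 × 2.0141 × 10⁻³ / 63 = 3.1330 × 10⁻⁴ s⁻² ≈ 3.13 × 10⁻⁴ s⁻².

3.13 × 10⁻⁴ s⁻²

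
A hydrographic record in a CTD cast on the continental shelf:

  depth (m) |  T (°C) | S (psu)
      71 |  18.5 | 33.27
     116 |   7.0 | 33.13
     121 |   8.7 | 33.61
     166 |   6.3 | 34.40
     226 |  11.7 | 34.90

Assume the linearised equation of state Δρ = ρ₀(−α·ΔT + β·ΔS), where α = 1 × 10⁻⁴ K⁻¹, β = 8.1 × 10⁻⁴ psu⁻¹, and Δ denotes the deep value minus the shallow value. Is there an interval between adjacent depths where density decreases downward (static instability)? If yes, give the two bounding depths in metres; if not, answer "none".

166–226 m

Evaluate Δρ/ρ₀ = −αΔT + βΔS across each adjacent pair:
  71–116 m: −αΔT+βΔS = −(1 × 10⁻⁴)(-11.5)+(8.1 × 10⁻⁴)(-0.14) = 1.0 × 10⁻³ → stable
  116–121 m: −αΔT+βΔS = −(1 × 10⁻⁴)(+1.7)+(8.1 × 10⁻⁴)(+0.48) = 2.2 × 10⁻⁴ → stable
  121–166 m: −αΔT+βΔS = −(1 × 10⁻⁴)(-2.4)+(8.1 × 10⁻⁴)(+0.79) = 8.8 × 10⁻⁴ → stable
  166–226 m: −αΔT+βΔS = −(1 × 10⁻⁴)(+5.4)+(8.1 × 10⁻⁴)(+0.50) = -1.4 × 10⁻⁴ → UNSTABLE
The 166–226 m interval has Δρ < 0: lighter water underlies denser water.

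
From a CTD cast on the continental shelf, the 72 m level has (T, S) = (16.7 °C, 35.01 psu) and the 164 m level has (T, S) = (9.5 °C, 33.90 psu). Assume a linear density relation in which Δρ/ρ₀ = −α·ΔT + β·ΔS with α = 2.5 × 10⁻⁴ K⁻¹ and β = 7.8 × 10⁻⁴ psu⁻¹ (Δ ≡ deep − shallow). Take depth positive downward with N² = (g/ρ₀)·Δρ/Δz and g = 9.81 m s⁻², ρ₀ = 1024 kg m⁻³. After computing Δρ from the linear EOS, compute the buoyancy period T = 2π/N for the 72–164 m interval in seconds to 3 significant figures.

630 s

ΔT = -7.2 K, ΔS = -1.11 psu (deep − shallow).
Δρ/ρ₀ = −αΔT + βΔS = 1.80 × 10⁻³ − 8.658 × 10⁻⁴ = 9.342 × 10⁻⁴, so Δρ ≈ 0.9566 kg m⁻³.
N² = (g/ρ₀)·Δρ/Δz = g·(Δρ/ρ₀)/Δz = 9.81 × 9.342 × 10⁻⁴ / 92 = 9.9614 × 10⁻⁵ s⁻².
N = √(9.9614 × 10⁻⁵) = 9.9807 × 10⁻³ rad s⁻¹ → T = 2π/N = 629.53 s ≈ 630 s.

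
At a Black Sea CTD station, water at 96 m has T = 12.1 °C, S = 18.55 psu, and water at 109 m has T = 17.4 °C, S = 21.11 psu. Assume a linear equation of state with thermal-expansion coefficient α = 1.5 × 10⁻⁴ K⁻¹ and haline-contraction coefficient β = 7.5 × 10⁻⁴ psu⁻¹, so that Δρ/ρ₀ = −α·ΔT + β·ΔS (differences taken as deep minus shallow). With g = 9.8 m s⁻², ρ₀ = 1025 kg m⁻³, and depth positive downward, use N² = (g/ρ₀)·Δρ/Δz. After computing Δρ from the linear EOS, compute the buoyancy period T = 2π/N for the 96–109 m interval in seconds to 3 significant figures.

ΔT = +5.3 K, ΔS = +2.56 psu (deep − shallow).
Δρ/ρ₀ = −αΔT + βΔS = -7.95 × 10⁻⁴ + 1.92 × 10⁻³ = 1.125 × 10⁻³, so Δρ ≈ 1.153 kg m⁻³.
N² = (g/ρ₀)·Δρ/Δz = g·(Δρ/ρ₀)/Δz = 9.8 × 1.125 × 10⁻³ / 13 = 8.4808 × 10⁻⁴ s⁻².
N = √(8.4808 × 10⁻⁴) = 0.029122 rad s⁻¹ → T = 2π/N = 215.75 s ≈ 216 s.

216 s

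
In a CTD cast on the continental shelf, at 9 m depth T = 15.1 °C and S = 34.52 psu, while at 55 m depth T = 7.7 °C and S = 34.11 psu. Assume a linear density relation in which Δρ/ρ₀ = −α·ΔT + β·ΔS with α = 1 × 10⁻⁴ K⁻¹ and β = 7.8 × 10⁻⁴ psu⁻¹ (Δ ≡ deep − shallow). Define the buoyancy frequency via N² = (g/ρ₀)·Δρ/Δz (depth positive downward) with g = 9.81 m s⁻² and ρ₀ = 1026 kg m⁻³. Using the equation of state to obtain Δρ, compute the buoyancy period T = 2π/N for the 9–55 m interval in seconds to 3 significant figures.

664 s

ΔT = -7.4 K, ΔS = -0.41 psu (deep − shallow).
Δρ/ρ₀ = −αΔT + βΔS = 7.40 × 10⁻⁴ − 3.198 × 10⁻⁴ = 4.202 × 10⁻⁴, so Δρ ≈ 0.4311 kg m⁻³.
N² = (g/ρ₀)·Δρ/Δz = g·(Δρ/ρ₀)/Δz = 9.81 × 4.202 × 10⁻⁴ / 46 = 8.9612 × 10⁻⁵ s⁻².
N = √(8.9612 × 10⁻⁵) = 9.4664 × 10⁻³ rad s⁻¹ → T = 2π/N = 663.74 s ≈ 664 s.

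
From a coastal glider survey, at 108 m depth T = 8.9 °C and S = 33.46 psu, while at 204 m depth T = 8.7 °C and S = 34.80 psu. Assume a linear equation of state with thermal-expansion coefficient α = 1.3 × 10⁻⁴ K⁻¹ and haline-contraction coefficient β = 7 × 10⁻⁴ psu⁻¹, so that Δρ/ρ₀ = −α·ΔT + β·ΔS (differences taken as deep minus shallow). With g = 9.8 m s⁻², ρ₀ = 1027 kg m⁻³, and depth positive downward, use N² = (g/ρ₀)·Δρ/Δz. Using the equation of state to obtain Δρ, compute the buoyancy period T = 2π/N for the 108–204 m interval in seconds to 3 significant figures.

ΔT = -0.2 K, ΔS = +1.34 psu (deep − shallow).
Δρ/ρ₀ = −αΔT + βΔS = 2.60 × 10⁻⁵ + 9.38 × 10⁻⁴ = 9.64 × 10⁻⁴, so Δρ ≈ 0.9900 kg m⁻³.
N² = (g/ρ₀)·Δρ/Δz = g·(Δρ/ρ₀)/Δz = 9.8 × 9.64 × 10⁻⁴ / 96 = 9.8408 × 10⁻⁵ s⁻².
N = √(9.8408 × 10⁻⁵) = 9.9201 × 10⁻³ rad s⁻¹ → T = 2π/N = 633.38 s ≈ 633 s.

633 s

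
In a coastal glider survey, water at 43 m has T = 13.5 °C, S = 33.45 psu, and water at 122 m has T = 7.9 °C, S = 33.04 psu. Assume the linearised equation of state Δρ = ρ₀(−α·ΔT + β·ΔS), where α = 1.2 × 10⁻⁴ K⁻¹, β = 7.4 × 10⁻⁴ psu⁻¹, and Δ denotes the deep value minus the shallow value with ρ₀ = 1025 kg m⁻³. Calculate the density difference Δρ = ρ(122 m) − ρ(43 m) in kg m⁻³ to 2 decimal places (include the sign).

+0.38 kg m⁻³

ΔT = -5.6 K, ΔS = -0.41 psu (deep − shallow).
Δρ/ρ₀ = −(1.2 × 10⁻⁴)(-5.6) + (7.4 × 10⁻⁴)(-0.41) = 3.686 × 10⁻⁴.
Δρ = 1025 × (3.686 × 10⁻⁴) = +0.38 kg m⁻³.
Positive Δρ: denser below, stable.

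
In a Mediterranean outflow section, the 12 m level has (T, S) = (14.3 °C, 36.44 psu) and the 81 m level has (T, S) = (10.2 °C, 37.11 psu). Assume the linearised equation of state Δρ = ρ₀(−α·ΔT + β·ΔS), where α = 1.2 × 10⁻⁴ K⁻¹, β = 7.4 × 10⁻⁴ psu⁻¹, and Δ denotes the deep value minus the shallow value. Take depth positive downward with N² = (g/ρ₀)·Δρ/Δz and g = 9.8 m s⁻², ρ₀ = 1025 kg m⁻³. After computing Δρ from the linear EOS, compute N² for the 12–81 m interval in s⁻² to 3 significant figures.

1.40 × 10⁻⁴ s⁻²

ΔT = -4.1 K, ΔS = +0.67 psu (deep − shallow).
Δρ/ρ₀ = −αΔT + βΔS = 4.92 × 10⁻⁴ + 4.958 × 10⁻⁴ = 9.878 × 10⁻⁴, so Δρ ≈ 1.012 kg m⁻³.
N² = (g/ρ₀)·Δρ/Δz = g·(Δρ/ρ₀)/Δz = 9.8 × 9.878 × 10⁻⁴ / 69 = 1.4030 × 10⁻⁴ s⁻² ≈ 1.40 × 10⁻⁴ s⁻².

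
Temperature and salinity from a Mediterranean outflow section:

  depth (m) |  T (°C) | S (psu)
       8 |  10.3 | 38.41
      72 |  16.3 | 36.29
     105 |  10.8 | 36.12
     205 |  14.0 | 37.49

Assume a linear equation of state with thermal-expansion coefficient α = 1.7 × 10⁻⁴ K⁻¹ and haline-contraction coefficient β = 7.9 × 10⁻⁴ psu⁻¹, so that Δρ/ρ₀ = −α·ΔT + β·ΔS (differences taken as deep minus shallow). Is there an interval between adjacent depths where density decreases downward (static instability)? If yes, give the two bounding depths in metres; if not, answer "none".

8–72 m

Evaluate Δρ/ρ₀ = −αΔT + βΔS across each adjacent pair:
  8–72 m: −αΔT+βΔS = −(1.7 × 10⁻⁴)(+6.0)+(7.9 × 10⁻⁴)(-2.12) = -2.7 × 10⁻³ → UNSTABLE
  72–105 m: −αΔT+βΔS = −(1.7 × 10⁻⁴)(-5.5)+(7.9 × 10⁻⁴)(-0.17) = 8.0 × 10⁻⁴ → stable
  105–205 m: −αΔT+βΔS = −(1.7 × 10⁻⁴)(+3.2)+(7.9 × 10⁻⁴)(+1.37) = 5.4 × 10⁻⁴ → stable
The 8–72 m interval has Δρ < 0: lighter water underlies denser water.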